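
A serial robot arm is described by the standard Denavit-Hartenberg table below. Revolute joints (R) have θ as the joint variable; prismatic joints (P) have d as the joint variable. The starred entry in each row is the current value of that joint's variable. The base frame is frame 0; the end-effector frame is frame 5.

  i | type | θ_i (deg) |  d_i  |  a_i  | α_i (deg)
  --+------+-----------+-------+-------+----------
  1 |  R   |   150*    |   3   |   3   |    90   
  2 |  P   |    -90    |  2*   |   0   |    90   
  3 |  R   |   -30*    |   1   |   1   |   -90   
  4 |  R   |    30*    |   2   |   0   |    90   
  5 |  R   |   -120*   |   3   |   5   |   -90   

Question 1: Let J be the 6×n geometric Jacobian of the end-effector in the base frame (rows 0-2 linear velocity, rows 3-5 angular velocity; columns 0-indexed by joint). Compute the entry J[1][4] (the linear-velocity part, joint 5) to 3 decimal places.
-2.416

axis z_4 = (0.6250,-0.6495,-0.4330); lever o_n−o_4 = (1.6238,-4.8837,2.7410)
cross product → J_v[:, 4] = (-3.8950,-2.4163,-1.9976)
J_ω[:, 4] = z_4
entry J[1][4] = -2.4163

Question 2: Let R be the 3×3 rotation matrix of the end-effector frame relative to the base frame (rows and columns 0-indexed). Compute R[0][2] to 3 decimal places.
-0.779

End-effector z-axis (col 2 of R) = (-0.7790,-0.4833,-0.3995)
R[0][2] = -0.7790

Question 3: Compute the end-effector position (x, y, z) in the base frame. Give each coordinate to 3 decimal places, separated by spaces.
1.508 -1.085 3.875

after link 1: o_1 = (-2.5981, 1.5000, 3.0000)
after link 2: o_2 = (-1.5981, 3.2321, 3.0000)
after link 3: o_3 = (-0.9821, 2.2990, 2.1340)
after link 4: o_4 = (-0.1160, 3.7990, 1.1340)
after link 5: o_5 = (1.5078, -1.0846, 3.8750)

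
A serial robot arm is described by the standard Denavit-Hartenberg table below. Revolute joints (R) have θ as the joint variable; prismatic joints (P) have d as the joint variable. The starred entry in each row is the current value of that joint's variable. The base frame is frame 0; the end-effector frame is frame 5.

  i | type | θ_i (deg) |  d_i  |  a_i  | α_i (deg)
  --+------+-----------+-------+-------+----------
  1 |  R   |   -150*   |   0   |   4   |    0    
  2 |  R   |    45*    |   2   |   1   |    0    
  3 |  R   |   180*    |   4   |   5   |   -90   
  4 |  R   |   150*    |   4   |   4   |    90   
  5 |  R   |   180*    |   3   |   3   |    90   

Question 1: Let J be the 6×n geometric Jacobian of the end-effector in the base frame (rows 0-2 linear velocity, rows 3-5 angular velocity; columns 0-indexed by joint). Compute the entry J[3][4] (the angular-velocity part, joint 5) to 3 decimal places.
0.129

axis z_4 = (0.1294,0.4830,-0.8660); lever o_n−o_4 = (1.0607,3.9584,-1.0981)
cross product → J_v[:, 4] = (2.8978,-0.7765,-0.0000)
J_ω[:, 4] = z_4
entry J[3][4] = 0.1294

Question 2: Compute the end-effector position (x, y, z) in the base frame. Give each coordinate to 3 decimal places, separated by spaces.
after link 1: o_1 = (-3.4641, -2.0000, 0.0000)
after link 2: o_2 = (-3.7229, -2.9659, 2.0000)
after link 3: o_3 = (-2.4288, 1.8637, 6.0000)
after link 4: o_4 = (-7.1891, -0.4471, 4.0000)
after link 5: o_5 = (-6.1284, 3.5114, 2.9019)

-6.128 3.511 2.902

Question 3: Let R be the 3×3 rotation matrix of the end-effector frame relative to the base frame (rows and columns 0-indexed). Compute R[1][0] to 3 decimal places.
0.837

End-effector x-axis (col 0 of R) = (0.2241,0.8365,0.5000)
R[1][0] = 0.8365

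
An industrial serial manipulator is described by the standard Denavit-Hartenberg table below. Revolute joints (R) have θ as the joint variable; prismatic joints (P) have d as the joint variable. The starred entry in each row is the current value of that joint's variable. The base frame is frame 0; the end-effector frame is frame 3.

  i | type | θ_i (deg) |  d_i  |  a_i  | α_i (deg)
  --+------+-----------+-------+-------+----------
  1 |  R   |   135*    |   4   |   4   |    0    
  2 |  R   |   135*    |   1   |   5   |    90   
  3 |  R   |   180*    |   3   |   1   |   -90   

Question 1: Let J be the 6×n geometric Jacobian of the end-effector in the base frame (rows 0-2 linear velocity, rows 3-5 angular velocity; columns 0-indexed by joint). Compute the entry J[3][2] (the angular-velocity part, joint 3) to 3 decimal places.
-1.000

axis z_2 = (-1.0000,0.0000,0.0000); lever o_n−o_2 = (-3.0000,1.0000,0.0000)
cross product → J_v[:, 2] = (-0.0000,-0.0000,-1.0000)
J_ω[:, 2] = z_2
entry J[3][2] = -1.0000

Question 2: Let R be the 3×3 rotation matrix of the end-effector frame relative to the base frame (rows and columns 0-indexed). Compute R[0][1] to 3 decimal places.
1.000

End-effector y-axis (col 1 of R) = (1.0000,-0.0000,-0.0000)
R[0][1] = 1.0000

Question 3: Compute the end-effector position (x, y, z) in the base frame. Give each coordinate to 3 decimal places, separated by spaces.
after link 1: o_1 = (-2.8284, 2.8284, 4.0000)
after link 2: o_2 = (-2.8284, -2.1716, 5.0000)
after link 3: o_3 = (-5.8284, -1.1716, 5.0000)

-5.828 -1.172 5.000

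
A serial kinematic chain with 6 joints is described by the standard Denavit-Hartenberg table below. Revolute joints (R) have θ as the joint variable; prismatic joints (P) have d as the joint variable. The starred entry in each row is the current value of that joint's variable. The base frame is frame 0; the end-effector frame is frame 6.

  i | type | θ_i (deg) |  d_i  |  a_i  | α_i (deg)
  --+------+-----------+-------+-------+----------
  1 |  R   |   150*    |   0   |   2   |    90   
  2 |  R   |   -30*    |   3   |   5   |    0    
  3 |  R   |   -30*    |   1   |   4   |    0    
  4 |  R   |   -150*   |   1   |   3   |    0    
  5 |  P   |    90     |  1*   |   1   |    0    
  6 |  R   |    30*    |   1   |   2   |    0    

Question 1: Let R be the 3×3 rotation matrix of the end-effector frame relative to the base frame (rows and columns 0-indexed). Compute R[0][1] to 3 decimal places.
End-effector y-axis (col 1 of R) = (-0.8660,0.5000,0.0000)
R[0][1] = -0.8660

-0.866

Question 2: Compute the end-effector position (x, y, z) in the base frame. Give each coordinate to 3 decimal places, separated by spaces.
after link 1: o_1 = (-1.7321, 1.0000, 0.0000)
after link 2: o_2 = (-3.9821, 5.7631, -2.5000)
after link 3: o_3 = (-5.2141, 7.6292, -5.9641)
after link 4: o_4 = (-2.4641, 7.1962, -4.4641)
after link 5: o_5 = (-1.5311, 7.8122, -5.3301)
after link 6: o_6 = (-1.0311, 8.6782, -7.3301)

-1.031 8.678 -7.330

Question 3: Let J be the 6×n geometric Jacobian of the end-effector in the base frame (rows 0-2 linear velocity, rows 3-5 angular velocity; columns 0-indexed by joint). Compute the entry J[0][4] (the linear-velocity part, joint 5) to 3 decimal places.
prismatic axis z_4 = (0.5000,0.8660,0.0000)
J_v[:, 4] = z_4; J_ω[:, 4] = (0,0,0)
entry J[0][4] = 0.5000

0.500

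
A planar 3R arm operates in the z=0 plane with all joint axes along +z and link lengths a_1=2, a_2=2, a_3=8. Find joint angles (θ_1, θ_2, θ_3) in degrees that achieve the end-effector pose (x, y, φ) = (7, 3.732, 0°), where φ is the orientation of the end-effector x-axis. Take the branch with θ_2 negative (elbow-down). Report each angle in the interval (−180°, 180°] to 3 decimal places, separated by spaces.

wrist centre = target − a_3·(cos φ, sin φ) = (-1.0000, 3.7320)
cos θ_2 = (14.9278−2²−2²)/(2·2·2) = 0.8660; θ_2 = -30.0054° (elbow-down)
β = atan2(3.7320,-1.0000) = 105.0002°; ψ = atan2(-1.0002,3.7320) = -15.0027°
θ_1 = β − ψ = 120.0029°
θ_3 = φ − θ_1 − θ_2 = -89.9975° (wrapped to (-180°,180°])

120.003 -30.005 -89.997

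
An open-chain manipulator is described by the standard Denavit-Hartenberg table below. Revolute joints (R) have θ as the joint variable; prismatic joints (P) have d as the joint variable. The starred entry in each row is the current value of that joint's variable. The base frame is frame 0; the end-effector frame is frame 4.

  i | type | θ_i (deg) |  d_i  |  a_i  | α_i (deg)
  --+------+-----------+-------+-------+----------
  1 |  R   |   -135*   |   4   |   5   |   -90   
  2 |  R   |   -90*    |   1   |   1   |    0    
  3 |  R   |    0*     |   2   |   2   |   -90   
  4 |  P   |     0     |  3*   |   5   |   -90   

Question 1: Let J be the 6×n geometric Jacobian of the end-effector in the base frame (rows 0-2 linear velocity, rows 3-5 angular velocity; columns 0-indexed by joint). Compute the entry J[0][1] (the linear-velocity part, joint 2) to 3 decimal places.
-5.657

axis z_1 = (0.7071,-0.7071,0.0000); lever o_n−o_1 = (-0.0000,-4.2426,8.0000)
cross product → J_v[:, 1] = (-5.6569,-5.6569,-3.0000)
J_ω[:, 1] = z_1
entry J[0][1] = -5.6569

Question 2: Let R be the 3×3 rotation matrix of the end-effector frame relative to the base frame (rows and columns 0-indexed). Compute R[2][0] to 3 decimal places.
1.000

End-effector x-axis (col 0 of R) = (-0.0000,-0.0000,1.0000)
R[2][0] = 1.0000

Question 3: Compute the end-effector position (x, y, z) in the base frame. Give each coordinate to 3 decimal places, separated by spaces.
after link 1: o_1 = (-3.5355, -3.5355, 4.0000)
after link 2: o_2 = (-2.8284, -4.2426, 5.0000)
after link 3: o_3 = (-1.4142, -5.6569, 7.0000)
after link 4: o_4 = (-3.5355, -7.7782, 12.0000)

-3.536 -7.778 12.000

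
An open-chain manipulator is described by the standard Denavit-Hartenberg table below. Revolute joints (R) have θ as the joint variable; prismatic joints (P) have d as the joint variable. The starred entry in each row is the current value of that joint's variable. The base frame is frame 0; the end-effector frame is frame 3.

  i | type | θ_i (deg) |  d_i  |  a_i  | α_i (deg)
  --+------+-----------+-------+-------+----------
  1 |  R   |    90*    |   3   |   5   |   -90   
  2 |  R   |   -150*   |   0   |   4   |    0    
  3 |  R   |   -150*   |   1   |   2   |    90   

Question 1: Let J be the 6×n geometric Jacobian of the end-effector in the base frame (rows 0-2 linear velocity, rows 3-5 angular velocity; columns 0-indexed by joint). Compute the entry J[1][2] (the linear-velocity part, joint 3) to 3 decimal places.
-1.732

axis z_2 = (-1.0000,0.0000,0.0000); lever o_n−o_2 = (-1.0000,1.0000,-1.7321)
cross product → J_v[:, 2] = (-0.0000,-1.7321,-1.0000)
J_ω[:, 2] = z_2
entry J[1][2] = -1.7321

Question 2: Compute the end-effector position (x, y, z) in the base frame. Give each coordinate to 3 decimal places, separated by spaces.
-1.000 2.536 3.268

after link 1: o_1 = (0.0000, 5.0000, 3.0000)
after link 2: o_2 = (0.0000, 1.5359, 5.0000)
after link 3: o_3 = (-1.0000, 2.5359, 3.2679)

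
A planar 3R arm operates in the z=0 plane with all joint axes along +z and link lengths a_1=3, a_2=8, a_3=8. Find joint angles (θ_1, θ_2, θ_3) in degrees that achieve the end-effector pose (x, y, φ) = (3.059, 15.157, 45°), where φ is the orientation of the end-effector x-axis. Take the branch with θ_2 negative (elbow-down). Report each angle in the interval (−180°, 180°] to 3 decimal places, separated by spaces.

149.997 -59.998 -44.999

wrist centre = target − a_3·(cos φ, sin φ) = (-2.5979, 9.5001)
cos θ_2 = (97.0016−3²−8²)/(2·3·8) = 0.5000; θ_2 = -59.9978° (elbow-down)
β = atan2(9.5001,-2.5979) = 105.2939°; ψ = atan2(-6.9280,7.0003) = -44.7029°
θ_1 = β − ψ = 149.9968°
θ_3 = φ − θ_1 − θ_2 = -44.9990° (wrapped to (-180°,180°])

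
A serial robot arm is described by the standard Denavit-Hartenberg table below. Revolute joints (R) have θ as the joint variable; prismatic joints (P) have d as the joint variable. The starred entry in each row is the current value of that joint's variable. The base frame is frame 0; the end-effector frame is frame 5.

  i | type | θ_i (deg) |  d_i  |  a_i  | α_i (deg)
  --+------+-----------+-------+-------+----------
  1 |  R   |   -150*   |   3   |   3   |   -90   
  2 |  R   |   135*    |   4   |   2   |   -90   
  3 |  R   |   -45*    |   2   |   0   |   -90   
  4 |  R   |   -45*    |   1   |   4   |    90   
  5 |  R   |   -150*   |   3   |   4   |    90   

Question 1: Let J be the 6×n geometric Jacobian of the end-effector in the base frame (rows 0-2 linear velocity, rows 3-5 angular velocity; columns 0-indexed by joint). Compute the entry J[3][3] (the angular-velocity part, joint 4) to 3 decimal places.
axis z_3 = (0.0795,0.8624,-0.5000); lever o_n−o_3 = (0.0811,0.6530,3.1391)
cross product → J_v[:, 3] = (3.0336,-0.2900,-0.0181)
J_ω[:, 3] = z_3
entry J[3][3] = 0.0795

0.079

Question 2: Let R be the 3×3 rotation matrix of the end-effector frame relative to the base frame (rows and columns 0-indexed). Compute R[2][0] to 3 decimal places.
0.123

End-effector x-axis (col 0 of R) = (-0.8964,-0.4258,0.1232)
R[2][0] = 0.1232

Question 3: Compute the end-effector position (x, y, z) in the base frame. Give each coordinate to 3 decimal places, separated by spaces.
after link 1: o_1 = (-2.5981, -1.5000, 3.0000)
after link 2: o_2 = (0.6267, -4.2570, 1.5858)
after link 3: o_3 = (1.8514, -3.5499, 3.0000)
after link 4: o_4 = (5.8877, -2.7125, 3.0858)
after link 5: o_5 = (1.9325, -2.8969, 6.1391)

1.933 -2.897 6.139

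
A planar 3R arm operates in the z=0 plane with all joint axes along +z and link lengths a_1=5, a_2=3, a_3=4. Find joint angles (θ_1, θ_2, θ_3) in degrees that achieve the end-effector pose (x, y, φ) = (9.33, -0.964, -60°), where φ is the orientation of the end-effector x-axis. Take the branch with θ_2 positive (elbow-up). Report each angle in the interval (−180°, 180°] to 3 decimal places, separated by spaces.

wrist centre = target − a_3·(cos φ, sin φ) = (7.3300, 2.5001)
cos θ_2 = (59.9794−5²−3²)/(2·5·3) = 0.8660; θ_2 = 30.0052° (elbow-up)
β = atan2(2.5001,7.3300) = 18.8334°; ψ = atan2(1.5002,7.5979) = 11.1695°
θ_1 = β − ψ = 7.6638°
θ_3 = φ − θ_1 − θ_2 = -97.6690° (wrapped to (-180°,180°])

7.664 30.005 -97.669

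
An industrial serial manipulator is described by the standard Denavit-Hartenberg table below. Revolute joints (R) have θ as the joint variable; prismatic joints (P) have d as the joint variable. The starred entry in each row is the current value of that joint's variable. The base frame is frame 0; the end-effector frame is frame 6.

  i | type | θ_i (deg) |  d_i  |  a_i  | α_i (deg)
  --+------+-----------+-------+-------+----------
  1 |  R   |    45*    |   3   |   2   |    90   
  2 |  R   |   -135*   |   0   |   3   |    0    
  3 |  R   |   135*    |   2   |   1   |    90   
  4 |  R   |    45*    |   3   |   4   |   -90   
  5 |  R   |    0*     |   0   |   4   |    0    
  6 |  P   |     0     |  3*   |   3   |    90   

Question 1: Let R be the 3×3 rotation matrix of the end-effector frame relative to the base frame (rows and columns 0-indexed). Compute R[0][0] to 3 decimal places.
1.000

End-effector x-axis (col 0 of R) = (1.0000,0.0000,0.0000)
R[0][0] = 1.0000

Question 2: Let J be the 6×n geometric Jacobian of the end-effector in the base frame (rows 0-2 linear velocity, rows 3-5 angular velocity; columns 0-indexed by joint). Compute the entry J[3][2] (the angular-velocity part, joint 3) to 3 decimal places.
0.707

axis z_2 = (0.7071,-0.7071,0.0000); lever o_n−o_2 = (13.1213,-3.7071,-3.0000)
cross product → J_v[:, 2] = (2.1213,2.1213,6.6569)
J_ω[:, 2] = z_2
entry J[3][2] = 0.7071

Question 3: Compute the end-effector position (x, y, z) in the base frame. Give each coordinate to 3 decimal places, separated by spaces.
13.036 -3.793 -2.121

after link 1: o_1 = (1.4142, 1.4142, 3.0000)
after link 2: o_2 = (-0.0858, -0.0858, 0.8787)
after link 3: o_3 = (2.0355, -0.7929, 0.8787)
after link 4: o_4 = (6.0355, -0.7929, -2.1213)
after link 5: o_5 = (10.0355, -0.7929, -2.1213)
after link 6: o_6 = (13.0355, -3.7929, -2.1213)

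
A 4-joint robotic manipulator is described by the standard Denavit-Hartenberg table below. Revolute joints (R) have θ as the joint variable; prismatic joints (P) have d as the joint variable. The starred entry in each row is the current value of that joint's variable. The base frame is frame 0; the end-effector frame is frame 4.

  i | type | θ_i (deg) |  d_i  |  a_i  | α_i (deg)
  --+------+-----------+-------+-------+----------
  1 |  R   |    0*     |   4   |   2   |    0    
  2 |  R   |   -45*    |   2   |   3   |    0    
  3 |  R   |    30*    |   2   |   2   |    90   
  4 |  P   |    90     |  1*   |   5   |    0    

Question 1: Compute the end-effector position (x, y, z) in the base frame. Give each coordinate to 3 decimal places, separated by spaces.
after link 1: o_1 = (2.0000, 0.0000, 4.0000)
after link 2: o_2 = (4.1213, -2.1213, 6.0000)
after link 3: o_3 = (6.0532, -2.6390, 8.0000)
after link 4: o_4 = (5.7944, -3.6049, 13.0000)

5.794 -3.605 13.000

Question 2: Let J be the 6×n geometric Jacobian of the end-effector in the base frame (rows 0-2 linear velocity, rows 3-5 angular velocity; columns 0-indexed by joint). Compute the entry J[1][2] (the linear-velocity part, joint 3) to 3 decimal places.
axis z_2 = (0.0000,0.0000,1.0000); lever o_n−o_2 = (1.6730,-1.4836,7.0000)
cross product → J_v[:, 2] = (1.4836,1.6730,-0.0000)
J_ω[:, 2] = z_2
entry J[1][2] = 1.6730

1.673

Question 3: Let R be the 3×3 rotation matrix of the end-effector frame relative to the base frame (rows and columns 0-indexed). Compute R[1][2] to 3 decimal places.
End-effector z-axis (col 2 of R) = (-0.2588,-0.9659,0.0000)
R[1][2] = -0.9659

-0.966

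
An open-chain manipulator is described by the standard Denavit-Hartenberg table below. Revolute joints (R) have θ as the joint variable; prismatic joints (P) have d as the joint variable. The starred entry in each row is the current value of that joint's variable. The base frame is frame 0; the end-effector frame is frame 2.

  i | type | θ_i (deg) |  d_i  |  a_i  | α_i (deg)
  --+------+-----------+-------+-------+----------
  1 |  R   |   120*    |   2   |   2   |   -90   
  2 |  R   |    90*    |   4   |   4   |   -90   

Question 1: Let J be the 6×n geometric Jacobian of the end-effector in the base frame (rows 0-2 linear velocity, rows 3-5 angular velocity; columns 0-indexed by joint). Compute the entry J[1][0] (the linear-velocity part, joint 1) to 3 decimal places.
-4.464

axis z_0 = ẑ; lever o_n−o_0 = (-4.4641,-0.2679,-2.0000)
cross product → J_v[:, 0] = (0.2679,-4.4641,0.0000)
J_ω[:, 0] = z_0
entry J[1][0] = -4.4641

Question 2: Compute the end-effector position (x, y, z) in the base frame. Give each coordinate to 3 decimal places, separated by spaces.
-4.464 -0.268 -2.000

after link 1: o_1 = (-1.0000, 1.7321, 2.0000)
after link 2: o_2 = (-4.4641, -0.2679, -2.0000)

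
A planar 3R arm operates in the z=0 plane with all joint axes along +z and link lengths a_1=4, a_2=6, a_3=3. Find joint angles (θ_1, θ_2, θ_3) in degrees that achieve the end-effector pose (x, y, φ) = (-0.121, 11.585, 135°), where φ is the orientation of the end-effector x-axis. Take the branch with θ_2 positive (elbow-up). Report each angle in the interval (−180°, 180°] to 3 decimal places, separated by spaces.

59.988 30.016 44.996

wrist centre = target − a_3·(cos φ, sin φ) = (2.0003, 9.4637)
cos θ_2 = (93.5625−4²−6²)/(2·4·6) = 0.8659; θ_2 = 30.0160° (elbow-up)
β = atan2(9.4637,2.0003) = 78.0652°; ψ = atan2(3.0015,9.1953) = 18.0772°
θ_1 = β − ψ = 59.9879°
θ_3 = φ − θ_1 − θ_2 = 44.9961° (wrapped to (-180°,180°])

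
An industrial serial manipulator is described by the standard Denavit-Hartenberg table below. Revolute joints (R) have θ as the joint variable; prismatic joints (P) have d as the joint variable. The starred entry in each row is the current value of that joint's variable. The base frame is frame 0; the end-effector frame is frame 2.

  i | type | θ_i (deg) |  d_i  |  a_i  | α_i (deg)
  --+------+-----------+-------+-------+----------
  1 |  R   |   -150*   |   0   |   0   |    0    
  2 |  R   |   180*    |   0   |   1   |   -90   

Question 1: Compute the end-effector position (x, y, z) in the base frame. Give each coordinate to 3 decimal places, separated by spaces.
0.866 0.500 0.000

after link 1: o_1 = (0.0000, 0.0000, 0.0000)
after link 2: o_2 = (0.8660, 0.5000, 0.0000)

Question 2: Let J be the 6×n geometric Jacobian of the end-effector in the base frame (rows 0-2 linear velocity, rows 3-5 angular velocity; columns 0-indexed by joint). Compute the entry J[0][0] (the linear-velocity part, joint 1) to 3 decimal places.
axis z_0 = ẑ; lever o_n−o_0 = (0.8660,0.5000,0.0000)
cross product → J_v[:, 0] = (-0.5000,0.8660,0.0000)
J_ω[:, 0] = z_0
entry J[0][0] = -0.5000

-0.500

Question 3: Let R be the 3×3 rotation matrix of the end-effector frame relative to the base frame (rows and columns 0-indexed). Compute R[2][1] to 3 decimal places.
End-effector y-axis (col 1 of R) = (-0.0000,0.0000,-1.0000)
R[2][1] = -1.0000

-1.000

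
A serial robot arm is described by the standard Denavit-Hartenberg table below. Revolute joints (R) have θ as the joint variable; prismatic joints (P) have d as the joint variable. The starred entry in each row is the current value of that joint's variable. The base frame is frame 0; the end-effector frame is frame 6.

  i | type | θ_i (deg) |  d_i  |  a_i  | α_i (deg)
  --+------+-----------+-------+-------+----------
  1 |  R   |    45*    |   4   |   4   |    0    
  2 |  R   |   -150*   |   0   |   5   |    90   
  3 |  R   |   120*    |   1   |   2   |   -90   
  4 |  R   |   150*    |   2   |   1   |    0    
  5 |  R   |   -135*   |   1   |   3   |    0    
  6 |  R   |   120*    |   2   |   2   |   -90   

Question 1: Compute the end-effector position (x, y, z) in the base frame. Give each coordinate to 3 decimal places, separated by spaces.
4.627 3.008 3.767

after link 1: o_1 = (2.8284, 2.8284, 4.0000)
after link 2: o_2 = (1.5343, -2.0012, 4.0000)
after link 3: o_3 = (0.8272, -0.7765, 5.7321)
after link 4: o_4 = (1.6464, 0.3489, 3.9821)
after link 5: o_5 = (2.9955, 2.3840, 5.9916)
after link 6: o_6 = (4.6268, 3.0080, 3.7669)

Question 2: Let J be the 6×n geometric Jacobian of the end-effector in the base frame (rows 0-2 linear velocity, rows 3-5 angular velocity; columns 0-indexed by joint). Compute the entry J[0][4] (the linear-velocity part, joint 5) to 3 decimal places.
1.150

axis z_4 = (0.2241,0.8365,-0.5000); lever o_n−o_4 = (2.9804,2.6591,-0.2152)
cross product → J_v[:, 4] = (1.1495,-1.4420,-1.8972)
J_ω[:, 4] = z_4
entry J[0][4] = 1.1495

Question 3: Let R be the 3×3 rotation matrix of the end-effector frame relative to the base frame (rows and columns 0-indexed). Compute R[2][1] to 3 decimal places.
End-effector y-axis (col 1 of R) = (-0.2241,-0.8365,0.5000)
R[2][1] = 0.5000

0.500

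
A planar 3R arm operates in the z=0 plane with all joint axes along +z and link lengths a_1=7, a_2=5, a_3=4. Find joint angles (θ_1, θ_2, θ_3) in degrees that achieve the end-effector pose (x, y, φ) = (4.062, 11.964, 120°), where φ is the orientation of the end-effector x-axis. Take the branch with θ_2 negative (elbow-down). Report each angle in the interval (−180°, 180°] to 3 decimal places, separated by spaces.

79.009 -60.004 100.995

wrist centre = target − a_3·(cos φ, sin φ) = (6.0620, 8.4999)
cos θ_2 = (108.9961−7²−5²)/(2·7·5) = 0.4999; θ_2 = -60.0037° (elbow-down)
β = atan2(8.4999,6.0620) = 54.5041°; ψ = atan2(-4.3303,9.4997) = -24.5051°
θ_1 = β − ψ = 79.0092°
θ_3 = φ − θ_1 − θ_2 = 100.9945° (wrapped to (-180°,180°])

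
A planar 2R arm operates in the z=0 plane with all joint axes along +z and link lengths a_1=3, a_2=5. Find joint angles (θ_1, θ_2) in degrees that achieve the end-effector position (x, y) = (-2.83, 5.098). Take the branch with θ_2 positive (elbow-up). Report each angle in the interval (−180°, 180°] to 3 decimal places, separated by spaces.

59.997 90.003

cos θ_2 = (33.9985−3²−5²)/(2·3·5) = -0.0000; θ_2 = 90.0029° (elbow-up)
β = atan2(5.0980,-2.8300) = 119.0355°; ψ = atan2(5.0000,2.9998) = 59.0383°
θ_1 = β − ψ = 59.9972°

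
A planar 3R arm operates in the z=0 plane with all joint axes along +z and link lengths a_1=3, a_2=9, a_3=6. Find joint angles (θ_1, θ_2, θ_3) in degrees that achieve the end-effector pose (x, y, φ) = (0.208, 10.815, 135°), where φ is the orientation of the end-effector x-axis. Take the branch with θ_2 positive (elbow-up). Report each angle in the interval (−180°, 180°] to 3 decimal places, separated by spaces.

wrist centre = target − a_3·(cos φ, sin φ) = (4.4506, 6.5724)
cos θ_2 = (63.0041−3²−9²)/(2·3·9) = -0.4999; θ_2 = 119.9950° (elbow-up)
β = atan2(6.5724,4.4506) = 55.8951°; ψ = atan2(7.7946,-1.4993) = 100.8880°
θ_1 = β − ψ = -44.9929°
θ_3 = φ − θ_1 − θ_2 = 59.9979° (wrapped to (-180°,180°])

-44.993 119.995 59.998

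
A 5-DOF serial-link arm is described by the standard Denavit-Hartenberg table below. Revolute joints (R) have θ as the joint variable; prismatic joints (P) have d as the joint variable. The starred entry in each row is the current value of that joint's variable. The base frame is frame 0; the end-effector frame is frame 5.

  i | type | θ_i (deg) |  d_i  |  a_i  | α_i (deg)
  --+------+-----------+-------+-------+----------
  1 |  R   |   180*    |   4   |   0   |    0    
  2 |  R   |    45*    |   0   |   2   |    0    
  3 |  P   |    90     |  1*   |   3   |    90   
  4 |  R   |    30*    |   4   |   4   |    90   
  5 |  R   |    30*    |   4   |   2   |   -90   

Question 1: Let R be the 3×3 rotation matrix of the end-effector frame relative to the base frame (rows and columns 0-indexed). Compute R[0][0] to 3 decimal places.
0.177

End-effector x-axis (col 0 of R) = (0.1768,-0.8839,0.4330)
R[0][0] = 0.1768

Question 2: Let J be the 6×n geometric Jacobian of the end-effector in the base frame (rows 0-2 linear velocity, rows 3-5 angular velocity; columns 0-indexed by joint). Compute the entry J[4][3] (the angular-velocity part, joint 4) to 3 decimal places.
-0.707

axis z_3 = (-0.7071,-0.7071,0.0000); lever o_n−o_3 = (1.3888,-8.4599,-0.5981)
cross product → J_v[:, 3] = (0.4229,-0.4229,6.9641)
J_ω[:, 3] = z_3
entry J[4][3] = -0.7071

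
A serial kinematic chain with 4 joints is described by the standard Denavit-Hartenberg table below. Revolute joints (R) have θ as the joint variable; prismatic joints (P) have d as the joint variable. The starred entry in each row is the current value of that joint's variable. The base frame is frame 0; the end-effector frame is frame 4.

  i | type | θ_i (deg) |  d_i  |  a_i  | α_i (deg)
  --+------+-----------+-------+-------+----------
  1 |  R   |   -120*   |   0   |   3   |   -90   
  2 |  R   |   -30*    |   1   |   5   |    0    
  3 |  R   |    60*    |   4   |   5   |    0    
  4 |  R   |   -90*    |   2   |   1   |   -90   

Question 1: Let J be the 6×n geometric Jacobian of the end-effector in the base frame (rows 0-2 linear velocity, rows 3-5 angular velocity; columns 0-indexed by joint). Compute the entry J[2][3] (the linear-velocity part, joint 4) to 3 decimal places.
axis z_3 = (0.8660,-0.5000,0.0000); lever o_n−o_3 = (1.4821,-1.4330,0.8660)
cross product → J_v[:, 3] = (-0.4330,-0.7500,-0.5000)
J_ω[:, 3] = z_3
entry J[2][3] = -0.5000

-0.500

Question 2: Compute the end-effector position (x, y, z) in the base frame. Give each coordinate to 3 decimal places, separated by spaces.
-0.018 -14.031 0.866

after link 1: o_1 = (-1.5000, -2.5981, 0.0000)
after link 2: o_2 = (-2.7990, -6.8481, 2.5000)
after link 3: o_3 = (-1.5000, -12.5981, -0.0000)
after link 4: o_4 = (-0.0179, -14.0311, 0.8660)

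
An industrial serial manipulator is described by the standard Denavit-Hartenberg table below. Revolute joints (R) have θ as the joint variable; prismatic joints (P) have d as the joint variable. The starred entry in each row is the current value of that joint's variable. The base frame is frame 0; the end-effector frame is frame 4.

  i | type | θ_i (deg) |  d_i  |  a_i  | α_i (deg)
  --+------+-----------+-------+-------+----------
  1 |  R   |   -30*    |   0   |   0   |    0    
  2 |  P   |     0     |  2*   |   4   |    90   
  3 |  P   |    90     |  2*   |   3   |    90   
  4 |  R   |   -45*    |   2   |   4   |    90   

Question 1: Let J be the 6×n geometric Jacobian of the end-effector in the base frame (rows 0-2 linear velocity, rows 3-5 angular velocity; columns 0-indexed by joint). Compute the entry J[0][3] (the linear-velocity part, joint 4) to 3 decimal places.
-1.414

axis z_3 = (0.8660,-0.5000,-0.0000); lever o_n−o_3 = (3.1463,1.4495,2.8284)
cross product → J_v[:, 3] = (-1.4142,-2.4495,2.8284)
J_ω[:, 3] = z_3
entry J[0][3] = -1.4142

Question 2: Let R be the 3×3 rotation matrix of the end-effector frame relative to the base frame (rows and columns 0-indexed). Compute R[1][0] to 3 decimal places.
0.612

End-effector x-axis (col 0 of R) = (0.3536,0.6124,0.7071)
R[1][0] = 0.6124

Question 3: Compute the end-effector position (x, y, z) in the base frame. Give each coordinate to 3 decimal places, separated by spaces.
after link 1: o_1 = (0.0000, 0.0000, 0.0000)
after link 2: o_2 = (3.4641, -2.0000, 2.0000)
after link 3: o_3 = (2.4641, -3.7321, 5.0000)
after link 4: o_4 = (5.6104, -2.2826, 7.8284)

5.610 -2.283 7.828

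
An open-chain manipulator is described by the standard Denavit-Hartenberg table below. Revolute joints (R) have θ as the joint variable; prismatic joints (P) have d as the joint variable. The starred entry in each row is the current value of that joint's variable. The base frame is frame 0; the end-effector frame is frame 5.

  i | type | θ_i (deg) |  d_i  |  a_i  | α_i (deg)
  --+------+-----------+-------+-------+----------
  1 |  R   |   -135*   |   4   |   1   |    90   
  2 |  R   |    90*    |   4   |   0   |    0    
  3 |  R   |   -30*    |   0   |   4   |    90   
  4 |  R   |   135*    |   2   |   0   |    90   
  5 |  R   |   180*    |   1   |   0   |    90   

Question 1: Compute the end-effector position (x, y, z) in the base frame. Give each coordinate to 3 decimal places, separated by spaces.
-6.924 -0.268 7.076

after link 1: o_1 = (-0.7071, -0.7071, 4.0000)
after link 2: o_2 = (-3.5355, 2.1213, 4.0000)
after link 3: o_3 = (-4.9497, 0.7071, 7.4641)
after link 4: o_4 = (-6.1745, -0.5176, 6.4641)
after link 5: o_5 = (-6.9245, -0.2676, 7.0765)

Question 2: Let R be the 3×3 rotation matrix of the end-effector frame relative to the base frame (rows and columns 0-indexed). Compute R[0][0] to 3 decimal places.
End-effector x-axis (col 0 of R) = (0.2500,-0.7500,0.6124)
R[0][0] = 0.2500

0.250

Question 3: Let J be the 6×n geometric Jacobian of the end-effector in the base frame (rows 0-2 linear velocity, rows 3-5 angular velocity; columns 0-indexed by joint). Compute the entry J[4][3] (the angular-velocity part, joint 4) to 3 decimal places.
axis z_3 = (-0.6124,-0.6124,-0.5000); lever o_n−o_3 = (-1.9747,-0.9747,-0.3876)
cross product → J_v[:, 3] = (-0.2500,0.7500,-0.6124)
J_ω[:, 3] = z_3
entry J[4][3] = -0.6124

-0.612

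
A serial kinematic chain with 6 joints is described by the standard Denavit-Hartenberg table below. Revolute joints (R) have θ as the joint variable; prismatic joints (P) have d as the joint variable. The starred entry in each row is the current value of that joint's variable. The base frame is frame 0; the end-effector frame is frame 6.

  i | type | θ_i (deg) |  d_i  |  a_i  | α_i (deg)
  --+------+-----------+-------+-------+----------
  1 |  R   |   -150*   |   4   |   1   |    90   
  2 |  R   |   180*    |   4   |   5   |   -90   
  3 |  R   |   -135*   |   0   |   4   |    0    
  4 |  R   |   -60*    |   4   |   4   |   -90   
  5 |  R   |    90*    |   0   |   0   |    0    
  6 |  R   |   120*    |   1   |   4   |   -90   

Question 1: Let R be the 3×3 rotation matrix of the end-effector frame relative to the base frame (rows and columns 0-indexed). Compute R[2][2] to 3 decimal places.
-0.866

End-effector z-axis (col 2 of R) = (-0.3536,-0.3536,-0.8660)
R[2][2] = -0.8660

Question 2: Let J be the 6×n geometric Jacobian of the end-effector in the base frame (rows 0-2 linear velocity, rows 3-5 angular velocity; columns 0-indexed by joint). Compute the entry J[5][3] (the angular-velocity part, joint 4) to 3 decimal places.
-1.000

axis z_3 = (0.0000,0.0000,-1.0000); lever o_n−o_3 = (-1.0860,0.3282,-6.0000)
cross product → J_v[:, 3] = (0.3282,1.0860,0.0000)
J_ω[:, 3] = z_3
entry J[5][3] = -1.0000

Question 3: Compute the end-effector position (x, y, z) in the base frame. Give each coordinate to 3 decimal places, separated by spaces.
after link 1: o_1 = (-0.8660, -0.5000, 4.0000)
after link 2: o_2 = (1.4641, 5.4641, 4.0000)
after link 3: o_3 = (-2.3996, 6.4994, 4.0000)
after link 4: o_4 = (-5.2280, 3.6710, 0.0000)
after link 5: o_5 = (-5.2280, 3.6710, 0.0000)
after link 6: o_6 = (-3.4856, 6.8275, -2.0000)

-3.486 6.828 -2.000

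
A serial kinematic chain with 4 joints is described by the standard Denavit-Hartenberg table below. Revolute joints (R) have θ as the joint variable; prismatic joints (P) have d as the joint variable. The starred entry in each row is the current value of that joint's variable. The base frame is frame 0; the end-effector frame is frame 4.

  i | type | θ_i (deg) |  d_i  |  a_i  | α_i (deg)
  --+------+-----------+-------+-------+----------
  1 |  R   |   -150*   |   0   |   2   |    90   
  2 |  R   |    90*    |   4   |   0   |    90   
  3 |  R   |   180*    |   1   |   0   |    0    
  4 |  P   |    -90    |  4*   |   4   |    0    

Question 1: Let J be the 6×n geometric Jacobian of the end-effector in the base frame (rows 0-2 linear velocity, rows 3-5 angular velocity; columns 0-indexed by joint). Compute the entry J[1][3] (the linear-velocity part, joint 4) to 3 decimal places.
-0.500

prismatic axis z_3 = (-0.8660,-0.5000,-0.0000)
J_v[:, 3] = z_3; J_ω[:, 3] = (0,0,0)
entry J[1][3] = -0.5000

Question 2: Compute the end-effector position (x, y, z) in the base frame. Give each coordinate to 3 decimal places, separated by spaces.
-10.062 3.428 0.000

after link 1: o_1 = (-1.7321, -1.0000, 0.0000)
after link 2: o_2 = (-3.7321, 2.4641, 0.0000)
after link 3: o_3 = (-4.5981, 1.9641, 0.0000)
after link 4: o_4 = (-10.0622, 3.4282, 0.0000)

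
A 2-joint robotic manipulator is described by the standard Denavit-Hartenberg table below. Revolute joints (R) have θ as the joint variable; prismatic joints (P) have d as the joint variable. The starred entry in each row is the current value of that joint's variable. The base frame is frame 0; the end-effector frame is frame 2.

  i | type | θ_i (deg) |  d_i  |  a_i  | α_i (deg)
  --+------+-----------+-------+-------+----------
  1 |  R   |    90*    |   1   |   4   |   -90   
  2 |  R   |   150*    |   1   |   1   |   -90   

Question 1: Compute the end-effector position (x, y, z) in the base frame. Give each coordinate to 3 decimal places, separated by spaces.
after link 1: o_1 = (0.0000, 4.0000, 1.0000)
after link 2: o_2 = (-1.0000, 3.1340, 0.5000)

-1.000 3.134 0.500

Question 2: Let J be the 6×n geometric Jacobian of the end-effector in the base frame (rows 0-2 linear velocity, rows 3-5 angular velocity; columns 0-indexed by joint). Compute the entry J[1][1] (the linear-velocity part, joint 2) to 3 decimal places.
-0.500

axis z_1 = (-1.0000,0.0000,0.0000); lever o_n−o_1 = (-1.0000,-0.8660,-0.5000)
cross product → J_v[:, 1] = (0.0000,-0.5000,0.8660)
J_ω[:, 1] = z_1
entry J[1][1] = -0.5000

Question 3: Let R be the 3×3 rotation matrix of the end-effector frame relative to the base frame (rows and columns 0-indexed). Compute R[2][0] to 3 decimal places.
End-effector x-axis (col 0 of R) = (-0.0000,-0.8660,-0.5000)
R[2][0] = -0.5000

-0.500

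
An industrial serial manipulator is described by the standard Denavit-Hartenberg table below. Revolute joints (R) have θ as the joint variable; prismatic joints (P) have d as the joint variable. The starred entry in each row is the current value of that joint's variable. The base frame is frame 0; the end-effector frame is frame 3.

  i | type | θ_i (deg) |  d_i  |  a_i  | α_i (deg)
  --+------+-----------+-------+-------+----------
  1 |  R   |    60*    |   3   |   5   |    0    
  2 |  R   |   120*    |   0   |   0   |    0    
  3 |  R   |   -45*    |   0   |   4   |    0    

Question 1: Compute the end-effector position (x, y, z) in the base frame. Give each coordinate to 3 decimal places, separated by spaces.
-0.328 7.159 3.000

after link 1: o_1 = (2.5000, 4.3301, 3.0000)
after link 2: o_2 = (2.5000, 4.3301, 3.0000)
after link 3: o_3 = (-0.3284, 7.1586, 3.0000)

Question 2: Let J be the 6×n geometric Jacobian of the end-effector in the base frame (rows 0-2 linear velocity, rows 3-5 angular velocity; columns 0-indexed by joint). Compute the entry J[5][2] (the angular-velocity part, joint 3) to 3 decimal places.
axis z_2 = (0.0000,0.0000,1.0000); lever o_n−o_2 = (-2.8284,2.8284,0.0000)
cross product → J_v[:, 2] = (-2.8284,-2.8284,0.0000)
J_ω[:, 2] = z_2
entry J[5][2] = 1.0000

1.000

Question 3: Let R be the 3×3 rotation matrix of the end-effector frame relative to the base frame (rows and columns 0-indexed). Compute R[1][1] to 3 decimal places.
End-effector y-axis (col 1 of R) = (-0.7071,-0.7071,0.0000)
R[1][1] = -0.7071

-0.707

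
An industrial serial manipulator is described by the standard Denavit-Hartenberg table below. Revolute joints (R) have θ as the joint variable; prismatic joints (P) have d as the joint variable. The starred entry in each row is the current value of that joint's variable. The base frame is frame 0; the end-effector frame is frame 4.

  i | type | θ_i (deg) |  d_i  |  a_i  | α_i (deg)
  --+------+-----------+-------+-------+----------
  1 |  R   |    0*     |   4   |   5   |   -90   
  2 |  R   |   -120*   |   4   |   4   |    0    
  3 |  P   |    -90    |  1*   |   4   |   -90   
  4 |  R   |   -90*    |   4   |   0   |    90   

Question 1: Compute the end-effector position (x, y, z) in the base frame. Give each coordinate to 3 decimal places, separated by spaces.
-2.464 5.000 8.928

after link 1: o_1 = (5.0000, 0.0000, 4.0000)
after link 2: o_2 = (3.0000, 4.0000, 7.4641)
after link 3: o_3 = (-0.4641, 5.0000, 5.4641)
after link 4: o_4 = (-2.4641, 5.0000, 8.9282)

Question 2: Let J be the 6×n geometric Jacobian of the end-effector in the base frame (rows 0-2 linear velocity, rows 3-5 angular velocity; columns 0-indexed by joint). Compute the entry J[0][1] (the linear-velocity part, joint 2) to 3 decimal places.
4.928

axis z_1 = (0.0000,1.0000,0.0000); lever o_n−o_1 = (-7.4641,5.0000,4.9282)
cross product → J_v[:, 1] = (4.9282,-0.0000,7.4641)
J_ω[:, 1] = z_1
entry J[0][1] = 4.9282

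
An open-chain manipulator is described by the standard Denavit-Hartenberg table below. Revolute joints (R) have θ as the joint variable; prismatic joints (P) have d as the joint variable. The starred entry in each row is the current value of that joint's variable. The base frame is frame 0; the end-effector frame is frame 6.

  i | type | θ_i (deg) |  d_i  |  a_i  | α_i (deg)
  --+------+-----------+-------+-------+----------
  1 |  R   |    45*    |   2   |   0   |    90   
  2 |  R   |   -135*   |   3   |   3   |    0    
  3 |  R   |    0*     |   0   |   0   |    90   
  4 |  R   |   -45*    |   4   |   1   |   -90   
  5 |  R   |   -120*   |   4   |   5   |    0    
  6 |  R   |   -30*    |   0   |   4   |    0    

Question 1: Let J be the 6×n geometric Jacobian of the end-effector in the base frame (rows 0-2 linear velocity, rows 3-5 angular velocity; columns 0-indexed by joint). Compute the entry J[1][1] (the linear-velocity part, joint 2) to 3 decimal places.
-4.006

axis z_1 = (0.7071,-0.7071,0.0000); lever o_n−o_1 = (0.2792,-12.9276,5.6652)
cross product → J_v[:, 1] = (-4.0059,-4.0059,-8.9438)
J_ω[:, 1] = z_1
entry J[1][1] = -4.0059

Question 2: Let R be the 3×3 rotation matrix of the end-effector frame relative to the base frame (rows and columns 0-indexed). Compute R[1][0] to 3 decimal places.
End-effector x-axis (col 0 of R) = (0.4892,-0.3768,0.7866)
R[1][0] = -0.3768

-0.377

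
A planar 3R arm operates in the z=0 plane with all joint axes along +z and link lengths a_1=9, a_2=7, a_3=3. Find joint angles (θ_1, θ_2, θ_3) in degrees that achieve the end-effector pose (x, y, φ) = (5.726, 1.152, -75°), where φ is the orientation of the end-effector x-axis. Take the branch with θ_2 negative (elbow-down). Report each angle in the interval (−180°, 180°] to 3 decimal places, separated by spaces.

wrist centre = target − a_3·(cos φ, sin φ) = (4.9495, 4.0498)
cos θ_2 = (40.8987−9²−7²)/(2·9·7) = -0.7072; θ_2 = -135.0038° (elbow-down)
β = atan2(4.0498,4.9495) = 39.2905°; ψ = atan2(-4.9494,4.0499) = -50.7078°
θ_1 = β − ψ = 89.9983°
θ_3 = φ − θ_1 − θ_2 = -29.9945° (wrapped to (-180°,180°])

89.998 -135.004 -29.995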